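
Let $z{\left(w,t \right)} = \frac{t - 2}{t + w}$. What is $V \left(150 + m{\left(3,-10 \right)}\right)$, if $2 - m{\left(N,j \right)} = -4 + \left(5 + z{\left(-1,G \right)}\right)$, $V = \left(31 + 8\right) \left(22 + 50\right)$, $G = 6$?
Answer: $\frac{2108808}{5} \approx 4.2176 \cdot 10^{5}$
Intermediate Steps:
$V = 2808$ ($V = 39 \cdot 72 = 2808$)
$z{\left(w,t \right)} = \frac{-2 + t}{t + w}$
$m{\left(N,j \right)} = \frac{1}{5}$ ($m{\left(N,j \right)} = 2 - \left(-4 + \left(5 + \frac{-2 + 6}{6 - 1}\right)\right) = 2 - \left(-4 + \left(5 + \frac{1}{5} \cdot 4\right)\right) = 2 - \left(-4 + \left(5 + \frac{4}{5}\right)\right) = 2 - \left(-4 + \frac{29}{5}\right) = 2 - \frac{9}{5} = \frac{1}{5}$)
$V \left(150 + m{\left(3,-10 \right)}\right) = 2808 \left(150 + \frac{1}{5}\right) = 2808 \cdot \frac{751}{5} = \frac{2108808}{5}$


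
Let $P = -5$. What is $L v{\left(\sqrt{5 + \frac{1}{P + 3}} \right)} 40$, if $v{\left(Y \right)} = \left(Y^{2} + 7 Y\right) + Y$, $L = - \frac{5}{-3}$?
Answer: $300 + 800 \sqrt{2} \approx 1431.4$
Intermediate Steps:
$L = \frac{5}{3}$ ($L = \left(-5\right) \left(- \frac{1}{3}\right) = \frac{5}{3} \approx 1.6667$)
$v{\left(Y \right)} = Y^{2} + 8 Y$
$L v{\left(\sqrt{5 + \frac{1}{P + 3}} \right)} 40 = \frac{5 \sqrt{5 + \frac{1}{-5 + 3}} \left(8 + \sqrt{5 + \frac{1}{-5 + 3}}\right)}{3} \cdot 40 = \frac{5 \sqrt{5 + \frac{1}{-2}} \left(8 + \sqrt{5 + \frac{1}{-2}}\right)}{3} \cdot 40 = \frac{5 \sqrt{5 - \frac{1}{2}} \left(8 + \sqrt{5 - \frac{1}{2}}\right)}{3} \cdot 40 = \frac{5 \sqrt{\frac{9}{2}} \left(8 + \sqrt{\frac{9}{2}}\right)}{3} \cdot 40 = \frac{5 \frac{3 \sqrt{2}}{2} \left(8 + \frac{3 \sqrt{2}}{2}\right)}{3} \cdot 40 = \frac{5 \frac{3 \sqrt{2} \left(8 + \frac{3 \sqrt{2}}{2}\right)}{2}}{3} \cdot 40 = \frac{5 \sqrt{2} \left(8 + \frac{3 \sqrt{2}}{2}\right)}{2} \cdot 40 = 100 \sqrt{2} \left(8 + \frac{3 \sqrt{2}}{2}\right)$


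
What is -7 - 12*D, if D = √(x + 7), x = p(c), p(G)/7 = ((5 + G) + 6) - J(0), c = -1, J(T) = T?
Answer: -7 - 12*√77 ≈ -112.30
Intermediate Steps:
p(G) = 77 + 7*G (p(G) = 7*(((5 + G) + 6) - 1*0) = 7*((11 + G) + 0) = 7*(11 + G) = 77 + 7*G)
x = 70 (x = 77 + 7*(-1) = 77 - 7 = 70)
D = √77 (D = √(70 + 7) = √77 ≈ 8.7750)
-7 - 12*D = -7 - 12*√77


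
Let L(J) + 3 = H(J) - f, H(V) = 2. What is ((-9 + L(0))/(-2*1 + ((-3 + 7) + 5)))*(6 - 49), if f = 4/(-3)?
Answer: 1118/21 ≈ 53.238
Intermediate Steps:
f = -4/3 (f = 4*(-⅓) = -4/3 ≈ -1.3333)
L(J) = ⅓ (L(J) = -3 + (2 - 1*(-4/3)) = -3 + (2 + 4/3) = -3 + 10/3 = ⅓)
((-9 + L(0))/(-2*1 + ((-3 + 7) + 5)))*(6 - 49) = ((-9 + ⅓)/(-2*1 + ((-3 + 7) + 5)))*(6 - 49) = -26/(3*(-2 + (4 + 5)))*(-43) = -26/(3*(-2 + 9))*(-43) = -26/3/7*(-43) = -26/3*⅐*(-43) = -26/21*(-43) = 1118/21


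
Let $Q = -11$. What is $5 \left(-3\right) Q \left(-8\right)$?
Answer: $-1320$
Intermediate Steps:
$5 \left(-3\right) Q \left(-8\right) = 5 \left(-3\right) \left(-11\right) \left(-8\right) = \left(-15\right) \left(-11\right) \left(-8\right) = 165 \left(-8\right) = -1320$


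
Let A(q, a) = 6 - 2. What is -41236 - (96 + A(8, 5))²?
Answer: -51236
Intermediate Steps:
A(q, a) = 4
-41236 - (96 + A(8, 5))² = -41236 - (96 + 4)² = -41236 - 1*100² = -41236 - 1*10000 = -41236 - 10000 = -51236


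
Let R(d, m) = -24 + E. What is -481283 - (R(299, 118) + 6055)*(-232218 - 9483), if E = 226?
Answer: 1511841874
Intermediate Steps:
R(d, m) = 202 (R(d, m) = -24 + 226 = 202)
-481283 - (R(299, 118) + 6055)*(-232218 - 9483) = -481283 - (202 + 6055)*(-232218 - 9483) = -481283 - 6257*(-241701) = -481283 - 1*(-1512323157) = -481283 + 1512323157 = 1511841874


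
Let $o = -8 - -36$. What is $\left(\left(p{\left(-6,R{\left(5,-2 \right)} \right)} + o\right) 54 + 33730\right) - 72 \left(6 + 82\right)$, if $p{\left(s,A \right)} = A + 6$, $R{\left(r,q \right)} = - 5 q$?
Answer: $29770$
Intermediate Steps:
$p{\left(s,A \right)} = 6 + A$
$o = 28$ ($o = -8 + 36 = 28$)
$\left(\left(p{\left(-6,R{\left(5,-2 \right)} \right)} + o\right) 54 + 33730\right) - 72 \left(6 + 82\right) = \left(\left(\left(6 - -10\right) + 28\right) 54 + 33730\right) - 72 \left(6 + 82\right) = \left(\left(\left(6 + 10\right) + 28\right) 54 + 33730\right) - 6336 = \left(\left(16 + 28\right) 54 + 33730\right) - 6336 = \left(44 \cdot 54 + 33730\right) - 6336 = \left(2376 + 33730\right) - 6336 = 36106 - 6336 = 29770$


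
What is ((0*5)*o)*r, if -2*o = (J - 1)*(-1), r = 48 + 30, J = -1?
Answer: 0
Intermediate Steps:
r = 78
o = -1 (o = -(-1 - 1)*(-1)/2 = -(-1)*(-1) = -½*2 = -1)
((0*5)*o)*r = ((0*5)*(-1))*78 = (0*(-1))*78 = 0*78 = 0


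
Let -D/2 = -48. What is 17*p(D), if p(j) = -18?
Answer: -306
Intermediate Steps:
D = 96 (D = -2*(-48) = 96)
17*p(D) = 17*(-18) = -306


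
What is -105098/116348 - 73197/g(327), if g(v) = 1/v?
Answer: -1392419117455/58174 ≈ -2.3935e+7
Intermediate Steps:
-105098/116348 - 73197/g(327) = -105098/116348 - 73197/(1/327) = -105098*1/116348 - 73197/1/327 = -52549/58174 - 73197*327 = -52549/58174 - 23935419 = -1392419117455/58174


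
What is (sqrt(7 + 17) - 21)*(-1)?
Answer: 21 - 2*sqrt(6) ≈ 16.101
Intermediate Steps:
(sqrt(7 + 17) - 21)*(-1) = (sqrt(24) - 21)*(-1) = (2*sqrt(6) - 21)*(-1) = (-21 + 2*sqrt(6))*(-1) = 21 - 2*sqrt(6)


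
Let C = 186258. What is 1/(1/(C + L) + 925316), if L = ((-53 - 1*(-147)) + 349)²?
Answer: 382507/353939847213 ≈ 1.0807e-6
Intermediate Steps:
L = 196249 (L = ((-53 + 147) + 349)² = (94 + 349)² = 443² = 196249)
1/(1/(C + L) + 925316) = 1/(1/(186258 + 196249) + 925316) = 1/(1/382507 + 925316) = 1/(353939847213/382507) = 382507/353939847213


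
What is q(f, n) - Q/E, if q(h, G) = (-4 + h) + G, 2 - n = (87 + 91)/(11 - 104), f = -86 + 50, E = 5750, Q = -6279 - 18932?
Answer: -16952377/534750 ≈ -31.702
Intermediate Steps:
Q = -25211
f = -36
n = 364/93 (n = 2 - (87 + 91)/(11 - 104) = 2 - 178/(-93) = 2 - 178*(-1)/93 = 2 - 1*(-178/93) = 2 + 178/93 = 364/93 ≈ 3.9140)
q(h, G) = -4 + G + h
q(f, n) - Q/E = (-4 + 364/93 - 36) - (-25211)/5750 = -3356/93 - (-25211)/5750 = -3356/93 - 1*(-25211/5750) = -3356/93 + 25211/5750 = -16952377/534750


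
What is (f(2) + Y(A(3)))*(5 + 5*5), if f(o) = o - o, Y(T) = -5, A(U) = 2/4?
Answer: -150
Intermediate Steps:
A(U) = ½ (A(U) = 2*(¼) = ½)
f(o) = 0
(f(2) + Y(A(3)))*(5 + 5*5) = (0 - 5)*(5 + 5*5) = -5*(5 + 25) = -5*30 = -150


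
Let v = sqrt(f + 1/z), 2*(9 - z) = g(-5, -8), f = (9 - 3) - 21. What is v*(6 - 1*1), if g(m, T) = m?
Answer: 35*I*sqrt(161)/23 ≈ 19.309*I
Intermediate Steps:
f = -15 (f = 6 - 21 = -15)
z = 23/2 (z = 9 - 1/2*(-5) = 9 + 5/2 = 23/2 ≈ 11.500)
v = 7*I*sqrt(161)/23 (v = sqrt(-15 + 1/(23/2)) = sqrt(-15 + 2/23) = sqrt(-343/23) = 7*I*sqrt(161)/23 ≈ 3.8617*I)
v*(6 - 1*1) = (7*I*sqrt(161)/23)*(6 - 1*1) = (7*I*sqrt(161)/23)*(6 - 1) = (7*I*sqrt(161)/23)*5 = 35*I*sqrt(161)/23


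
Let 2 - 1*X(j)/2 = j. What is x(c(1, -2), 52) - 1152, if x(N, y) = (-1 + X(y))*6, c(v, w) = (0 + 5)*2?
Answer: -1758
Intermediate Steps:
X(j) = 4 - 2*j
c(v, w) = 10 (c(v, w) = 5*2 = 10)
x(N, y) = 18 - 12*y (x(N, y) = (-1 + (4 - 2*y))*6 = (3 - 2*y)*6 = 18 - 12*y)
x(c(1, -2), 52) - 1152 = (18 - 12*52) - 1152 = (18 - 624) - 1152 = -606 - 1152 = -1758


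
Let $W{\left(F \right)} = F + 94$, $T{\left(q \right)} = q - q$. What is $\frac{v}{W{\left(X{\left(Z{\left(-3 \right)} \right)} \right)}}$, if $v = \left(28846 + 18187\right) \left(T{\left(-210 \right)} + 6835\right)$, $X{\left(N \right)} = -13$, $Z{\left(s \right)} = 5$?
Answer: $\frac{321470555}{81} \approx 3.9688 \cdot 10^{6}$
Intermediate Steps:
$T{\left(q \right)} = 0$
$v = 321470555$ ($v = \left(28846 + 18187\right) \left(0 + 6835\right) = 47033 \cdot 6835 = 321470555$)
$W{\left(F \right)} = 94 + F$
$\frac{v}{W{\left(X{\left(Z{\left(-3 \right)} \right)} \right)}} = \frac{321470555}{94 - 13} = \frac{321470555}{81}$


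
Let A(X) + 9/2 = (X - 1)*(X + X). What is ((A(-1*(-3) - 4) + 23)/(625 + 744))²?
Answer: 2025/7496644 ≈ 0.00027012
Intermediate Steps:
A(X) = -9/2 + 2*X*(-1 + X) (A(X) = -9/2 + (X - 1)*(X + X) = -9/2 + (-1 + X)*(2*X) = -9/2 + 2*X*(-1 + X))
((A(-1*(-3) - 4) + 23)/(625 + 744))² = (((-9/2 - 2*(-1*(-3) - 4) + 2*(-1*(-3) - 4)²) + 23)/(625 + 744))² = (((-9/2 - 2*(3 - 4) + 2*(3 - 4)²) + 23)/1369)² = (((-9/2 - 2*(-1) + 2*(-1)²) + 23)*(1/1369))² = (((-9/2 + 2 + 2*1) + 23)*(1/1369))² = (((-9/2 + 2 + 2) + 23)*(1/1369))² = ((-½ + 23)*(1/1369))² = ((45/2)*(1/1369))² = (45/2738)² = 2025/7496644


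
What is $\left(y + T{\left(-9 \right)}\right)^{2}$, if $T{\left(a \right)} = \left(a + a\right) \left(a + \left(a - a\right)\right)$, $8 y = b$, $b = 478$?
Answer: $\frac{786769}{16} \approx 49173.0$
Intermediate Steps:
$y = \frac{239}{4}$ ($y = \frac{1}{8} \cdot 478 = \frac{239}{4} \approx 59.75$)
$T{\left(a \right)} = 2 a^{2}$ ($T{\left(a \right)} = 2 a \left(a + 0\right) = 2 a a = 2 a^{2}$)
$\left(y + T{\left(-9 \right)}\right)^{2} = \left(\frac{239}{4} + 2 \left(-9\right)^{2}\right)^{2} = \left(\frac{239}{4} + 2 \cdot 81\right)^{2} = \left(\frac{239}{4} + 162\right)^{2} = \left(\frac{887}{4}\right)^{2} = \frac{786769}{16}$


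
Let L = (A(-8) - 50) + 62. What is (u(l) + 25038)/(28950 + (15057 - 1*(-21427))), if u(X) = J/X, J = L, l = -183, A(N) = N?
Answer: 2290975/5987211 ≈ 0.38264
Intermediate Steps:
L = 4 (L = (-8 - 50) + 62 = -58 + 62 = 4)
J = 4
u(X) = 4/X
(u(l) + 25038)/(28950 + (15057 - 1*(-21427))) = (4/(-183) + 25038)/(28950 + (15057 - 1*(-21427))) = (4*(-1/183) + 25038)/(28950 + (15057 + 21427)) = (-4/183 + 25038)/(28950 + 36484) = (4581950/183)/65434 = (4581950/183)*(1/65434) = 2290975/5987211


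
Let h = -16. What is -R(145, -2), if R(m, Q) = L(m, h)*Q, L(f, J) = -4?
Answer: -8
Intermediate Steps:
R(m, Q) = -4*Q
-R(145, -2) = -(-4)*(-2) = -1*8 = -8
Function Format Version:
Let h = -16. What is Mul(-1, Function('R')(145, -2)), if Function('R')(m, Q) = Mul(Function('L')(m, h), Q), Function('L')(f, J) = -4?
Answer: -8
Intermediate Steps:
Function('R')(m, Q) = Mul(-4, Q)
Mul(-1, Function('R')(145, -2)) = Mul(-1, Mul(-4, -2)) = Mul(-1, 8) = -8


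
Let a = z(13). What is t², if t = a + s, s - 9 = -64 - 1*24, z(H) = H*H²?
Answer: 4485924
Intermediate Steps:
z(H) = H³
a = 2197 (a = 13³ = 2197)
s = -79 (s = 9 + (-64 - 1*24) = 9 + (-64 - 24) = 9 - 88 = -79)
t = 2118 (t = 2197 - 79 = 2118)
t² = 2118² = 4485924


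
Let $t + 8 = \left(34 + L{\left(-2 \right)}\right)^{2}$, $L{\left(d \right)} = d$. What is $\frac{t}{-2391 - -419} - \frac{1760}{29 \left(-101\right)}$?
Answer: $\frac{4266}{49793} \approx 0.085675$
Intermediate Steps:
$t = 1016$ ($t = -8 + \left(34 - 2\right)^{2} = -8 + 32^{2} = -8 + 1024 = 1016$)
$\frac{t}{-2391 - -419} - \frac{1760}{29 \left(-101\right)} = \frac{1016}{-2391 - -419} - \frac{1760}{29 \left(-101\right)} = \frac{1016}{-2391 + 419} - \frac{1760}{-2929} = \frac{1016}{-1972} - - \frac{1760}{2929} = 1016 \left(- \frac{1}{1972}\right) + \frac{1760}{2929} = - \frac{254}{493} + \frac{1760}{2929} = \frac{4266}{49793}$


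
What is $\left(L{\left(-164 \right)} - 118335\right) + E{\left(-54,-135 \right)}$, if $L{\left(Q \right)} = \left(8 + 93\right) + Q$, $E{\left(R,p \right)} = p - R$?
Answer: $-118479$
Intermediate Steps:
$L{\left(Q \right)} = 101 + Q$
$\left(L{\left(-164 \right)} - 118335\right) + E{\left(-54,-135 \right)} = \left(\left(101 - 164\right) - 118335\right) - 81 = \left(-63 - 118335\right) + \left(-135 + 54\right) = -118398 - 81 = -118479$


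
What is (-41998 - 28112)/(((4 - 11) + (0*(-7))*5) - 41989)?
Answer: 35055/20998 ≈ 1.6694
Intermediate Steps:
(-41998 - 28112)/(((4 - 11) + (0*(-7))*5) - 41989) = -70110/((-7 + 0*5) - 41989) = -70110/((-7 + 0) - 41989) = -70110/(-7 - 41989) = -70110/(-41996) = -70110*(-1/41996) = 35055/20998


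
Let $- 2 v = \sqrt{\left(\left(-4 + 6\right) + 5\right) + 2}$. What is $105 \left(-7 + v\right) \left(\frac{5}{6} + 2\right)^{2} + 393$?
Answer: $- \frac{162523}{24} \approx -6771.8$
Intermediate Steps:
$v = - \frac{3}{2}$ ($v = - \frac{\sqrt{\left(\left(-4 + 6\right) + 5\right) + 2}}{2} = - \frac{\sqrt{\left(2 + 5\right) + 2}}{2} = - \frac{\sqrt{7 + 2}}{2} = - \frac{\sqrt{9}}{2} = \left(- \frac{1}{2}\right) 3 = - \frac{3}{2} \approx -1.5$)
$105 \left(-7 + v\right) \left(\frac{5}{6} + 2\right)^{2} + 393 = 105 \left(-7 - \frac{3}{2}\right) \left(\frac{5}{6} + 2\right)^{2} + 393 = 105 \left(- \frac{17 \left(5 \cdot \frac{1}{6} + 2\right)^{2}}{2}\right) + 393 = 105 \left(- \frac{17 \left(\frac{5}{6} + 2\right)^{2}}{2}\right) + 393 = 105 \left(- \frac{17 \left(\frac{17}{6}\right)^{2}}{2}\right) + 393 = 105 \left(\left(- \frac{17}{2}\right) \frac{289}{36}\right) + 393 = 105 \left(- \frac{4913}{72}\right) + 393 = - \frac{171955}{24} + 393 = - \frac{162523}{24}$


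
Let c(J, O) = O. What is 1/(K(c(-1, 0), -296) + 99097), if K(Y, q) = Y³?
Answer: 1/99097 ≈ 1.0091e-5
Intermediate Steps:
1/(K(c(-1, 0), -296) + 99097) = 1/(0³ + 99097) = 1/(0 + 99097) = 1/99097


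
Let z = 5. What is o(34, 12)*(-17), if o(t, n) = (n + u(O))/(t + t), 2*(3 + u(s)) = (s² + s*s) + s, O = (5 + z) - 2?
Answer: -77/4 ≈ -19.250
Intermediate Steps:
O = 8 (O = (5 + 5) - 2 = 10 - 2 = 8)
u(s) = -3 + s² + s/2 (u(s) = -3 + ((s² + s*s) + s)/2 = -3 + ((s² + s²) + s)/2 = -3 + (2*s² + s)/2 = -3 + (s + 2*s²)/2 = -3 + (s² + s/2) = -3 + s² + s/2)
o(t, n) = (65 + n)/(2*t) (o(t, n) = (n + (-3 + 8² + (½)*8))/(t + t) = (n + (-3 + 64 + 4))/((2*t)) = (n + 65)*(1/(2*t)) = (65 + n)*(1/(2*t)) = (65 + n)/(2*t))
o(34, 12)*(-17) = ((½)*(65 + 12)/34)*(-17) = ((½)*(1/34)*77)*(-17) = (77/68)*(-17) = -77/4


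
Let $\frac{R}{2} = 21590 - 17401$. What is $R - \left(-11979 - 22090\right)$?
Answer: $42447$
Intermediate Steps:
$R = 8378$ ($R = 2 \left(21590 - 17401\right) = 2 \cdot 4189 = 8378$)
$R - \left(-11979 - 22090\right) = 8378 - \left(-11979 - 22090\right) = 8378 - -34069 = 8378 + 34069 = 42447$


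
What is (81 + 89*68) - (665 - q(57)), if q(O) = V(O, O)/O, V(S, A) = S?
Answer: 5469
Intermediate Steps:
q(O) = 1 (q(O) = O/O = 1)
(81 + 89*68) - (665 - q(57)) = (81 + 89*68) - (665 - 1*1) = (81 + 6052) - (665 - 1) = 6133 - 1*664 = 6133 - 664 = 5469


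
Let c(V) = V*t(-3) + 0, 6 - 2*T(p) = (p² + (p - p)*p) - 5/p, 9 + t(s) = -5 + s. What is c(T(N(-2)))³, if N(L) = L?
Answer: 4913/64 ≈ 76.766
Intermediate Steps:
t(s) = -14 + s (t(s) = -9 + (-5 + s) = -14 + s)
T(p) = 3 - p²/2 + 5/(2*p) (T(p) = 3 - ((p² + (p - p)*p) - 5/p)/2 = 3 - ((p² + 0*p) - 5/p)/2 = 3 - ((p² + 0) - 5/p)/2 = 3 - (p² - 5/p)/2 = 3 + (-p²/2 + 5/(2*p)) = 3 - p²/2 + 5/(2*p))
c(V) = -17*V (c(V) = V*(-14 - 3) + 0 = V*(-17) + 0 = -17*V + 0 = -17*V)
c(T(N(-2)))³ = (-17*(5 - 1*(-2)*(-6 + (-2)²))/(2*(-2)))³ = (-17*(-1)*(5 - 1*(-2)*(-6 + 4))/(2*2))³ = (-17*(-1)*(5 - 1*(-2)*(-2))/(2*2))³ = (-17*(-1)*(5 - 4)/(2*2))³ = (-17*(-1)/(2*2))³ = (-17*(-¼))³ = (17/4)³ = 4913/64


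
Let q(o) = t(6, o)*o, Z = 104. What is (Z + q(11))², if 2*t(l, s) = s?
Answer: 108241/4 ≈ 27060.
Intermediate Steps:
t(l, s) = s/2
q(o) = o²/2 (q(o) = (o/2)*o = o²/2)
(Z + q(11))² = (104 + (½)*11²)² = (104 + (½)*121)² = (104 + 121/2)² = (329/2)² = 108241/4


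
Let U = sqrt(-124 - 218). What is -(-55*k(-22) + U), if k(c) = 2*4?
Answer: 440 - 3*I*sqrt(38) ≈ 440.0 - 18.493*I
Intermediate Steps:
k(c) = 8
U = 3*I*sqrt(38) (U = sqrt(-342) = 3*I*sqrt(38) ≈ 18.493*I)
-(-55*k(-22) + U) = -(-55*8 + 3*I*sqrt(38)) = -(-440 + 3*I*sqrt(38)) = 440 - 3*I*sqrt(38)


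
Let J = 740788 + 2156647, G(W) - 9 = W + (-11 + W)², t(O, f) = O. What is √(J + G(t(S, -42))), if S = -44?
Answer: 5*√116017 ≈ 1703.1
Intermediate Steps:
G(W) = 9 + W + (-11 + W)² (G(W) = 9 + (W + (-11 + W)²) = 9 + W + (-11 + W)²)
J = 2897435
√(J + G(t(S, -42))) = √(2897435 + (9 - 44 + (-11 - 44)²)) = √(2897435 + (9 - 44 + (-55)²)) = √(2897435 + (9 - 44 + 3025)) = √(2897435 + 2990) = √2900425 = 5*√116017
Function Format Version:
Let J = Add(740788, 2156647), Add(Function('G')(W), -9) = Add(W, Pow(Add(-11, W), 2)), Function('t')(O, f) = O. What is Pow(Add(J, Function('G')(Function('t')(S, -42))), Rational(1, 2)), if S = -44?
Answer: Mul(5, Pow(116017, Rational(1, 2))) ≈ 1703.1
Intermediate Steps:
Function('G')(W) = Add(9, W, Pow(Add(-11, W), 2)) (Function('G')(W) = Add(9, Add(W, Pow(Add(-11, W), 2))) = Add(9, W, Pow(Add(-11, W), 2)))
J = 2897435
Pow(Add(J, Function('G')(Function('t')(S, -42))), Rational(1, 2)) = Pow(Add(2897435, Add(9, -44, Pow(Add(-11, -44), 2))), Rational(1, 2)) = Pow(Add(2897435, Add(9, -44, Pow(-55, 2))), Rational(1, 2)) = Pow(Add(2897435, Add(9, -44, 3025)), Rational(1, 2)) = Pow(Add(2897435, 2990), Rational(1, 2)) = Pow(2900425, Rational(1, 2)) = Mul(5, Pow(116017, Rational(1, 2)))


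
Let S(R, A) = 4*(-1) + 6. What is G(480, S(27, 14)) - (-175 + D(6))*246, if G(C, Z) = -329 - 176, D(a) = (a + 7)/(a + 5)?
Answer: 464797/11 ≈ 42254.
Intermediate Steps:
S(R, A) = 2 (S(R, A) = -4 + 6 = 2)
D(a) = (7 + a)/(5 + a)
G(C, Z) = -505
G(480, S(27, 14)) - (-175 + D(6))*246 = -505 - (-175 + (7 + 6)/(5 + 6))*246 = -505 - (-175 + 13/11)*246 = -505 - (-1912)*246/11 = -505 - 1*(-470352/11) = -505 + 470352/11 = 464797/11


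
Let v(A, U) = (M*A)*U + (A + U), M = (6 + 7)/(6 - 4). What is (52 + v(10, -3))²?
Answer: 18496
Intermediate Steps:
M = 13/2 ≈ 6.5000
v(A, U) = A + U + 13*A*U/2 (v(A, U) = (13*A/2)*U + (A + U) = 13*A*U/2 + (A + U) = A + U + 13*A*U/2)
(52 + v(10, -3))² = (52 + (10 - 3 + (13/2)*10*(-3)))² = (52 + (10 - 3 - 195))² = (52 - 188)² = (-136)² = 18496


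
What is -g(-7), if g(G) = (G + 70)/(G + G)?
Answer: 9/2 ≈ 4.5000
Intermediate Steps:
g(G) = (70 + G)/(2*G) (g(G) = (70 + G)/((2*G)) = (70 + G)*(1/(2*G)) = (70 + G)/(2*G))
-g(-7) = -(70 - 7)/(2*(-7)) = -(-1)*63/(2*7) = -1*(-9/2) = 9/2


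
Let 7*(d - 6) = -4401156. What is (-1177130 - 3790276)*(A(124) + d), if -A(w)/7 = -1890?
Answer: 21402088620624/7 ≈ 3.0574e+12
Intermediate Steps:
d = -4401114/7 (d = 6 + (⅐)*(-4401156) = 6 - 4401156/7 = -4401114/7 ≈ -6.2873e+5)
A(w) = 13230 (A(w) = -7*(-1890) = 13230)
(-1177130 - 3790276)*(A(124) + d) = (-1177130 - 3790276)*(13230 - 4401114/7) = -4967406*(-4308504/7) = 21402088620624/7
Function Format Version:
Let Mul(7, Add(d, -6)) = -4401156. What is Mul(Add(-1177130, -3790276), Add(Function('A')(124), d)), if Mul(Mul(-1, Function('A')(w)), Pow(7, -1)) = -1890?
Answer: Rational(21402088620624, 7) ≈ 3.0574e+12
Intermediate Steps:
d = Rational(-4401114, 7) (d = Add(6, Mul(Rational(1, 7), -4401156)) = Add(6, Rational(-4401156, 7)) = Rational(-4401114, 7) ≈ -6.2873e+5)
Function('A')(w) = 13230 (Function('A')(w) = Mul(-7, -1890) = 13230)
Mul(Add(-1177130, -3790276), Add(Function('A')(124), d)) = Mul(Add(-1177130, -3790276), Add(13230, Rational(-4401114, 7))) = Mul(-4967406, Rational(-4308504, 7)) = Rational(21402088620624, 7)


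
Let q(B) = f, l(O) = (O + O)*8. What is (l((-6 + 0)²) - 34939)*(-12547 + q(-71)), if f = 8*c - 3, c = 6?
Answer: 429606226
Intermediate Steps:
l(O) = 16*O (l(O) = (2*O)*8 = 16*O)
f = 45 (f = 8*6 - 3 = 48 - 3 = 45)
q(B) = 45
(l((-6 + 0)²) - 34939)*(-12547 + q(-71)) = (16*(-6 + 0)² - 34939)*(-12547 + 45) = (16*(-6)² - 34939)*(-12502) = (16*36 - 34939)*(-12502) = (576 - 34939)*(-12502) = -34363*(-12502) = 429606226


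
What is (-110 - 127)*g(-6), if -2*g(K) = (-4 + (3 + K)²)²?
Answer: 5925/2 ≈ 2962.5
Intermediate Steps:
g(K) = -(-4 + (3 + K)²)²/2
(-110 - 127)*g(-6) = (-110 - 127)*(-(-4 + (3 - 6)²)²/2) = -(-237)*(-4 + (-3)²)²/2 = -(-237)*(-4 + 9)²/2 = -(-237)*5²/2 = -(-237)*25/2 = -237*(-25/2) = 5925/2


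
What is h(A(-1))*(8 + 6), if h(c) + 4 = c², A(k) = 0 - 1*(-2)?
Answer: 0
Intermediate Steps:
A(k) = 2 (A(k) = 0 + 2 = 2)
h(c) = -4 + c²
h(A(-1))*(8 + 6) = (-4 + 2²)*(8 + 6) = (-4 + 4)*14 = 0*14 = 0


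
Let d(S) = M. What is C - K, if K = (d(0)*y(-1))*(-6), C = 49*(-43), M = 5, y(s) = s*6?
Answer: -2287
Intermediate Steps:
y(s) = 6*s
d(S) = 5
C = -2107
K = 180 (K = (5*(6*(-1)))*(-6) = (5*(-6))*(-6) = -30*(-6) = 180)
C - K = -2107 - 1*180 = -2107 - 180 = -2287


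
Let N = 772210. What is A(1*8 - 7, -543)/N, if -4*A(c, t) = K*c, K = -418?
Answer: 209/1544420 ≈ 0.00013533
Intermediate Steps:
A(c, t) = 209*c/2 (A(c, t) = -(-209)*c/2 = 209*c/2)
A(1*8 - 7, -543)/N = (209*(1*8 - 7)/2)/772210 = (209*(8 - 7)/2)*(1/772210) = ((209/2)*1)*(1/772210) = (209/2)*(1/772210) = 209/1544420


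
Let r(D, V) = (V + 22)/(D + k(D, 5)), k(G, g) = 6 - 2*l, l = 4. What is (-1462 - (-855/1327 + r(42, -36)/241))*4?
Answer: -9347026291/1599035 ≈ -5845.4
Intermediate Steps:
k(G, g) = -2 (k(G, g) = 6 - 2*4 = 6 - 8 = -2)
r(D, V) = (22 + V)/(-2 + D) (r(D, V) = (V + 22)/(D - 2) = (22 + V)/(-2 + D))
(-1462 - (-855/1327 + r(42, -36)/241))*4 = (-1462 - (-855/1327 + ((22 - 36)/(-2 + 42))/241))*4 = (-1462 - (-855*1/1327 + (-14/40)*(1/241)))*4 = (-1462 - (-855/1327 + ((1/40)*(-14))*(1/241)))*4 = (-1462 - (-855/1327 - 7/20*1/241))*4 = (-1462 - (-855/1327 - 7/4820))*4 = (-1462 - 1*(-4130389/6396140))*4 = (-1462 + 4130389/6396140)*4 = -9347026291/6396140*4 = -9347026291/1599035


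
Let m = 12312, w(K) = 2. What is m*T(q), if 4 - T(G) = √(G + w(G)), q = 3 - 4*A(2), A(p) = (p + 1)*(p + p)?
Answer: 49248 - 12312*I*√43 ≈ 49248.0 - 80735.0*I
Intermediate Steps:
A(p) = 2*p*(1 + p) (A(p) = (1 + p)*(2*p) = 2*p*(1 + p))
q = -45 (q = 3 - 8*2*(1 + 2) = 3 - 8*2*3 = 3 - 4*12 = 3 - 48 = -45)
T(G) = 4 - √(2 + G) (T(G) = 4 - √(G + 2) = 4 - √(2 + G))
m*T(q) = 12312*(4 - √(2 - 45)) = 12312*(4 - √(-43)) = 12312*(4 - I*√43) = 49248 - 12312*I*√43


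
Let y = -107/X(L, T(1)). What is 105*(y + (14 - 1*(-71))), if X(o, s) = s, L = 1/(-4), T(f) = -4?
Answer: 46935/4 ≈ 11734.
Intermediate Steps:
L = -¼ ≈ -0.25000
y = 107/4 (y = -107/(-4) = -107*(-¼) = 107/4 ≈ 26.750)
105*(y + (14 - 1*(-71))) = 105*(107/4 + (14 - 1*(-71))) = 105*(107/4 + (14 + 71)) = 105*(107/4 + 85) = 105*(447/4) = 46935/4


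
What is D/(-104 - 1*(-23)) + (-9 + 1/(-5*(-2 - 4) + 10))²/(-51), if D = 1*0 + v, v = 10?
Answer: -3751787/2203200 ≈ -1.7029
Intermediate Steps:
D = 10 (D = 1*0 + 10 = 0 + 10 = 10)
D/(-104 - 1*(-23)) + (-9 + 1/(-5*(-2 - 4) + 10))²/(-51) = 10/(-104 - 1*(-23)) + (-9 + 1/(-5*(-2 - 4) + 10))²/(-51) = 10/(-104 + 23) + (-9 + 1/(-5*(-6) + 10))²*(-1/51) = 10/(-81) + (-9 + 1/(30 + 10))²*(-1/51) = 10*(-1/81) + (-9 + 1/40)²*(-1/51) = -10/81 + (-9 + 1/40)²*(-1/51) = -10/81 + (-359/40)²*(-1/51) = -10/81 + (128881/1600)*(-1/51) = -10/81 - 128881/81600 = -3751787/2203200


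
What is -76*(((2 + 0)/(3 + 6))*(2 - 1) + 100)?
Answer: -68552/9 ≈ -7616.9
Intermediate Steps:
-76*(((2 + 0)/(3 + 6))*(2 - 1) + 100) = -76*((2/9)*1 + 100) = -76*(2/9 + 100) = -76*902/9 = -68552/9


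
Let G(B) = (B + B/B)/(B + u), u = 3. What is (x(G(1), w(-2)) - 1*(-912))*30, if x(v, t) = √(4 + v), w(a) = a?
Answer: 27360 + 45*√2 ≈ 27424.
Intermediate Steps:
G(B) = (1 + B)/(3 + B) (G(B) = (B + B/B)/(B + 3) = (B + 1)/(3 + B) = (1 + B)/(3 + B))
(x(G(1), w(-2)) - 1*(-912))*30 = (√(4 + (1 + 1)/(3 + 1)) - 1*(-912))*30 = (√(4 + 2/4) + 912)*30 = (√(4 + (¼)*2) + 912)*30 = (√(4 + ½) + 912)*30 = (√(9/2) + 912)*30 = (3*√2/2 + 912)*30 = (912 + 3*√2/2)*30 = 27360 + 45*√2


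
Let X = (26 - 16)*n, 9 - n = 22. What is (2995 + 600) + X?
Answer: 3465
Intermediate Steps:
n = -13 (n = 9 - 1*22 = 9 - 22 = -13)
X = -130 (X = (26 - 16)*(-13) = 10*(-13) = -130)
(2995 + 600) + X = (2995 + 600) - 130 = 3595 - 130 = 3465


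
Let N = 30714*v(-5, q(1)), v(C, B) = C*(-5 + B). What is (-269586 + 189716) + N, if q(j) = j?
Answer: 534410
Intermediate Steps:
N = 614280 (N = 30714*(-5*(-5 + 1)) = 30714*(-5*(-4)) = 30714*20 = 614280)
(-269586 + 189716) + N = (-269586 + 189716) + 614280 = -79870 + 614280 = 534410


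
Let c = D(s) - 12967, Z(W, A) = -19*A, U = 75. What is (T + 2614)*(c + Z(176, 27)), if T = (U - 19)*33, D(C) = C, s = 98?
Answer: -59710484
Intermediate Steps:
c = -12869 (c = 98 - 12967 = -12869)
T = 1848 (T = (75 - 19)*33 = 56*33 = 1848)
(T + 2614)*(c + Z(176, 27)) = (1848 + 2614)*(-12869 - 19*27) = 4462*(-12869 - 513) = 4462*(-13382) = -59710484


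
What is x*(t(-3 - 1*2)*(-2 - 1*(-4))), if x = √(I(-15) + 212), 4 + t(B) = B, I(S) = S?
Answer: -18*√197 ≈ -252.64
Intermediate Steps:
t(B) = -4 + B
x = √197 (x = √(-15 + 212) = √197 ≈ 14.036)
x*(t(-3 - 1*2)*(-2 - 1*(-4))) = √197*((-4 + (-3 - 1*2))*(-2 - 1*(-4))) = √197*((-4 + (-3 - 2))*(-2 + 4)) = √197*((-4 - 5)*2) = √197*(-9*2) = √197*(-18) = -18*√197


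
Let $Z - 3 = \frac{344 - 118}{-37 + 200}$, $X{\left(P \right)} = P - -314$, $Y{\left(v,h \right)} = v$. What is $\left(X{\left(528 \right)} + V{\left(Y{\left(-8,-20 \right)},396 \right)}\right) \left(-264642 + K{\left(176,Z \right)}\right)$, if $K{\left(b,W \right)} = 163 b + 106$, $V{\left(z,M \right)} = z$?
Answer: $-196697232$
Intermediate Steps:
$X{\left(P \right)} = 314 + P$ ($X{\left(P \right)} = P + 314 = 314 + P$)
$Z = \frac{715}{163}$ ($Z = 3 + \frac{344 - 118}{-37 + 200} = 3 + \frac{226}{163} = \frac{715}{163} \approx 4.3865$)
$K{\left(b,W \right)} = 106 + 163 b$
$\left(X{\left(528 \right)} + V{\left(Y{\left(-8,-20 \right)},396 \right)}\right) \left(-264642 + K{\left(176,Z \right)}\right) = \left(\left(314 + 528\right) - 8\right) \left(-264642 + \left(106 + 163 \cdot 176\right)\right) = \left(842 - 8\right) \left(-264642 + \left(106 + 28688\right)\right) = 834 \left(-264642 + 28794\right) = 834 \left(-235848\right) = -196697232$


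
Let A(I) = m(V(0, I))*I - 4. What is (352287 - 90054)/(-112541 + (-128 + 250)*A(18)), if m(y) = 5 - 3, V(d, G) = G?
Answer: -262233/108637 ≈ -2.4138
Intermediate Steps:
m(y) = 2
A(I) = -4 + 2*I (A(I) = 2*I - 4 = -4 + 2*I)
(352287 - 90054)/(-112541 + (-128 + 250)*A(18)) = (352287 - 90054)/(-112541 + (-128 + 250)*(-4 + 2*18)) = 262233/(-112541 + 122*(-4 + 36)) = 262233/(-112541 + 122*32) = 262233/(-112541 + 3904) = 262233/(-108637) = 262233*(-1/108637) = -262233/108637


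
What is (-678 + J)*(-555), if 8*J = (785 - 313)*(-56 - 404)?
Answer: 15438990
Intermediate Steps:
J = -27140 (J = ((785 - 313)*(-56 - 404))/8 = (472*(-460))/8 = (1/8)*(-217120) = -27140)
(-678 + J)*(-555) = (-678 - 27140)*(-555) = -27818*(-555) = 15438990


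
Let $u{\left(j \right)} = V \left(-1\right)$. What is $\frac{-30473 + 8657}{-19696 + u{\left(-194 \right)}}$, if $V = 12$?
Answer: $\frac{5454}{4927} \approx 1.107$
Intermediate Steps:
$u{\left(j \right)} = -12$ ($u{\left(j \right)} = 12 \left(-1\right) = -12$)
$\frac{-30473 + 8657}{-19696 + u{\left(-194 \right)}} = \frac{-30473 + 8657}{-19696 - 12} = - \frac{21816}{-19708} = \left(-21816\right) \left(- \frac{1}{19708}\right) = \frac{5454}{4927}$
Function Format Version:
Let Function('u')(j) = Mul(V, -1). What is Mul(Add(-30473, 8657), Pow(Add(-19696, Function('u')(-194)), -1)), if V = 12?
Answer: Rational(5454, 4927) ≈ 1.1070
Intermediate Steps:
Function('u')(j) = -12 (Function('u')(j) = Mul(12, -1) = -12)
Mul(Add(-30473, 8657), Pow(Add(-19696, Function('u')(-194)), -1)) = Mul(Add(-30473, 8657), Pow(Add(-19696, -12), -1)) = Mul(-21816, Pow(-19708, -1)) = Mul(-21816, Rational(-1, 19708)) = Rational(5454, 4927)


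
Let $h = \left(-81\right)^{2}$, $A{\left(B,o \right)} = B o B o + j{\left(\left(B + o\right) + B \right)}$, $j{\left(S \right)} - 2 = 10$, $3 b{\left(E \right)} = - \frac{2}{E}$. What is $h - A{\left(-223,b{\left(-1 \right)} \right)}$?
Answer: $- \frac{139975}{9} \approx -15553.0$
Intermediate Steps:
$b{\left(E \right)} = - \frac{2}{3 E}$ ($b{\left(E \right)} = \frac{\left(-2\right) \frac{1}{E}}{3} = - \frac{2}{3 E}$)
$j{\left(S \right)} = 12$ ($j{\left(S \right)} = 2 + 10 = 12$)
$A{\left(B,o \right)} = 12 + B^{2} o^{2}$ ($A{\left(B,o \right)} = B o B o + 12 = o B^{2} o + 12 = B^{2} o^{2} + 12 = 12 + B^{2} o^{2}$)
$h = 6561$
$h - A{\left(-223,b{\left(-1 \right)} \right)} = 6561 - \left(12 + \left(-223\right)^{2} \left(- \frac{2}{3 \left(-1\right)}\right)^{2}\right) = 6561 - \left(12 + 49729 \left(\left(- \frac{2}{3}\right) \left(-1\right)\right)^{2}\right) = 6561 - \left(12 + 49729 \left(\frac{2}{3}\right)^{2}\right) = 6561 - \left(12 + 49729 \cdot \frac{4}{9}\right) = 6561 - \left(12 + \frac{198916}{9}\right) = 6561 - \frac{199024}{9} = - \frac{139975}{9}$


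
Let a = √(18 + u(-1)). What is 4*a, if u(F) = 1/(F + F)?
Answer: 2*√70 ≈ 16.733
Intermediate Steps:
u(F) = 1/(2*F)
a = √70/2 (a = √(18 + (½)/(-1)) = √(18 + (½)*(-1)) = √(18 - ½) = √(35/2) = √70/2 ≈ 4.1833)
4*a = 4*(√70/2) = 2*√70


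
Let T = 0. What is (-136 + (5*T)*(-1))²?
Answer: 18496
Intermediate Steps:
(-136 + (5*T)*(-1))² = (-136 + (5*0)*(-1))² = (-136 + 0*(-1))² = (-136 + 0)² = (-136)² = 18496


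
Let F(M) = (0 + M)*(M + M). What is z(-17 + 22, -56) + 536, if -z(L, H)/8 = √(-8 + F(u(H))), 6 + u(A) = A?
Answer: 536 - 128*√30 ≈ -165.08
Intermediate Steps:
u(A) = -6 + A
F(M) = 2*M² (F(M) = M*(2*M) = 2*M²)
z(L, H) = -8*√(-8 + 2*(-6 + H)²)
z(-17 + 22, -56) + 536 = -8*√(-8 + 2*(-6 - 56)²) + 536 = -8*√(-8 + 2*(-62)²) + 536 = -8*√(-8 + 2*3844) + 536 = -8*√(-8 + 7688) + 536 = -128*√30 + 536 = 536 - 128*√30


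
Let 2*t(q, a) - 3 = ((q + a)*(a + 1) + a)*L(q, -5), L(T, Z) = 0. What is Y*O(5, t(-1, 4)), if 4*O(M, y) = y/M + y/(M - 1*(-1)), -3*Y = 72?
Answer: -33/10 ≈ -3.3000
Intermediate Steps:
Y = -24 (Y = -1/3*72 = -24)
t(q, a) = 3/2 (t(q, a) = 3/2 + (((q + a)*(a + 1) + a)*0)/2 = 3/2 + (((a + q)*(1 + a) + a)*0)/2 = 3/2 + (((1 + a)*(a + q) + a)*0)/2 = 3/2 + ((a + (1 + a)*(a + q))*0)/2 = 3/2 + (1/2)*0 = 3/2 + 0 = 3/2)
O(M, y) = y/(4*M) + y/(4*(1 + M)) (O(M, y) = (y/M + y/(M - 1*(-1)))/4 = (y/M + y/(M + 1))/4 = (y/M + y/(1 + M))/4 = y/(4*M) + y/(4*(1 + M)))
Y*O(5, t(-1, 4)) = -6*3*(1 + 2*5)/(2*5*(1 + 5)) = -6*3*(1 + 10)/(2*5*6) = -6*3*11/(2*5*6) = -24*11/80 = -33/10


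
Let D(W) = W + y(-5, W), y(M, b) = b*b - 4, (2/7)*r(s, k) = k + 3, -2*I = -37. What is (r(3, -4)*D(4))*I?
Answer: -1036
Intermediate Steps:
I = 37/2 (I = -½*(-37) = 37/2 ≈ 18.500)
r(s, k) = 21/2 + 7*k/2 (r(s, k) = 7*(k + 3)/2 = 7*(3 + k)/2 = 21/2 + 7*k/2)
y(M, b) = -4 + b² (y(M, b) = b² - 4 = -4 + b²)
D(W) = -4 + W + W² (D(W) = W + (-4 + W²) = -4 + W + W²)
(r(3, -4)*D(4))*I = ((21/2 + (7/2)*(-4))*(-4 + 4 + 4²))*(37/2) = ((21/2 - 14)*(-4 + 4 + 16))*(37/2) = -7/2*16*(37/2) = -56*37/2 = -1036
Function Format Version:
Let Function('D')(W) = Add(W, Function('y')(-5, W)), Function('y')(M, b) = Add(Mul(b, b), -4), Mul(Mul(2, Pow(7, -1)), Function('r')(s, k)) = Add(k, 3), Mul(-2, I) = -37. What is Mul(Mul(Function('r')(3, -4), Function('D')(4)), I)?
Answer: -1036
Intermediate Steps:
I = Rational(37, 2) (I = Mul(Rational(-1, 2), -37) = Rational(37, 2) ≈ 18.500)
Function('r')(s, k) = Add(Rational(21, 2), Mul(Rational(7, 2), k)) (Function('r')(s, k) = Mul(Rational(7, 2), Add(k, 3)) = Mul(Rational(7, 2), Add(3, k)) = Add(Rational(21, 2), Mul(Rational(7, 2), k)))
Function('y')(M, b) = Add(-4, Pow(b, 2)) (Function('y')(M, b) = Add(Pow(b, 2), -4) = Add(-4, Pow(b, 2)))
Function('D')(W) = Add(-4, W, Pow(W, 2)) (Function('D')(W) = Add(W, Add(-4, Pow(W, 2))) = Add(-4, W, Pow(W, 2)))
Mul(Mul(Function('r')(3, -4), Function('D')(4)), I) = Mul(Mul(Add(Rational(21, 2), Mul(Rational(7, 2), -4)), Add(-4, 4, Pow(4, 2))), Rational(37, 2)) = Mul(Mul(Add(Rational(21, 2), -14), Add(-4, 4, 16)), Rational(37, 2)) = Mul(Mul(Rational(-7, 2), 16), Rational(37, 2)) = Mul(-56, Rational(37, 2)) = -1036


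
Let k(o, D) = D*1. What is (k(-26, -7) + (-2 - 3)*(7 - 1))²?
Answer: 1369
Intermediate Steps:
k(o, D) = D
(k(-26, -7) + (-2 - 3)*(7 - 1))² = (-7 + (-2 - 3)*(7 - 1))² = (-7 - 5*6)² = (-7 - 30)² = (-37)² = 1369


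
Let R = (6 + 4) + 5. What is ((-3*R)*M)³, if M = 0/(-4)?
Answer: 0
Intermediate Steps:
M = 0 (M = 0*(-¼) = 0)
R = 15 (R = 10 + 5 = 15)
((-3*R)*M)³ = (-3*15*0)³ = (-45*0)³ = 0³ = 0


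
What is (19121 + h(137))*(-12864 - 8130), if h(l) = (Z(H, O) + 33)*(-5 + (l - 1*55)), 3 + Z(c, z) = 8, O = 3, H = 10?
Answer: -462854718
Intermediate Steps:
Z(c, z) = 5 (Z(c, z) = -3 + 8 = 5)
h(l) = -2280 + 38*l (h(l) = (5 + 33)*(-5 + (l - 1*55)) = 38*(-5 + (l - 55)) = 38*(-5 + (-55 + l)) = 38*(-60 + l) = -2280 + 38*l)
(19121 + h(137))*(-12864 - 8130) = (19121 + (-2280 + 38*137))*(-12864 - 8130) = (19121 + (-2280 + 5206))*(-20994) = (19121 + 2926)*(-20994) = 22047*(-20994) = -462854718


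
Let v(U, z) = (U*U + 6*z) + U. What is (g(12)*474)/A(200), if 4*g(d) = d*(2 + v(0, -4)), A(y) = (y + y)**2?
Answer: -7821/40000 ≈ -0.19552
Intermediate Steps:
A(y) = 4*y**2 (A(y) = (2*y)**2 = 4*y**2)
v(U, z) = U + U**2 + 6*z (v(U, z) = (U**2 + 6*z) + U = U + U**2 + 6*z)
g(d) = -11*d/2 (g(d) = (d*(2 + (0 + 0**2 + 6*(-4))))/4 = (d*(2 + (0 + 0 - 24)))/4 = (d*(2 - 24))/4 = (d*(-22))/4 = (-22*d)/4 = -11*d/2)
(g(12)*474)/A(200) = (-11/2*12*474)/((4*200**2)) = (-66*474)/((4*40000)) = -31284/160000 = -31284*1/160000 = -7821/40000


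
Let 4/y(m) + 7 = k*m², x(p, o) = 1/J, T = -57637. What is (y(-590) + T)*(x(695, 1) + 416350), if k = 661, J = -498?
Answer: -2749759726800574286863/114586858314 ≈ -2.3997e+10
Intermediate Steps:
x(p, o) = -1/498 (x(p, o) = 1/(-498) = -1/498)
y(m) = 4/(-7 + 661*m²)
(y(-590) + T)*(x(695, 1) + 416350) = (4/(-7 + 661*(-590)²) - 57637)*(-1/498 + 416350) = (4/(-7 + 661*348100) - 57637)*(207342299/498) = (4/(-7 + 230094100) - 57637)*(207342299/498) = (4/230094093 - 57637)*(207342299/498) = -13261933238237/230094093*207342299/498 = -2749759726800574286863/114586858314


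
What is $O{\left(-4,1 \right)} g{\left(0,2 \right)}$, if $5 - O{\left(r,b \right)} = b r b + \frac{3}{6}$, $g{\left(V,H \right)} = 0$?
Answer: $0$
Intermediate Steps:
$O{\left(r,b \right)} = \frac{9}{2} - r b^{2}$ ($O{\left(r,b \right)} = 5 - \left(b r b + \frac{3}{6}\right) = 5 - \left(r b^{2} + 3 \cdot \frac{1}{6}\right) = 5 - \left(r b^{2} + \frac{1}{2}\right) = 5 - \left(\frac{1}{2} + r b^{2}\right) = \frac{9}{2} - r b^{2}$)
$O{\left(-4,1 \right)} g{\left(0,2 \right)} = \left(\frac{9}{2} - - 4 \cdot 1^{2}\right) 0 = \left(\frac{9}{2} - \left(-4\right) 1\right) 0 = \left(\frac{9}{2} + 4\right) 0 = \frac{17}{2} \cdot 0 = 0$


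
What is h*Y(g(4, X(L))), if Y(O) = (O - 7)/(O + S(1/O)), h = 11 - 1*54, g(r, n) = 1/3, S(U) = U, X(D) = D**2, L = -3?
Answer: 86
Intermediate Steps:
g(r, n) = 1/3
h = -43 (h = 11 - 54 = -43)
Y(O) = (-7 + O)/(O + 1/O) (Y(O) = (O - 7)/(O + 1/O) = (-7 + O)/(O + 1/O))
h*Y(g(4, X(L))) = -43*(-7 + 1/3)/(3*(1 + (1/3)**2)) = -43*(-20)/(3*(1 + 1/9)*3) = -43*(-20)/(3*10/9*3) = -43*9*(-20)/(3*10*3) = -43*(-2) = 86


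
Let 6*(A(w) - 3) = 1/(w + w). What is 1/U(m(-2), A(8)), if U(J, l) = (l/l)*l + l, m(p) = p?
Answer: 48/289 ≈ 0.16609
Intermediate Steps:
A(w) = 3 + 1/(12*w) (A(w) = 3 + 1/(6*(w + w)) = 3 + 1/(6*((2*w))) = 3 + (1/(2*w))/6 = 3 + 1/(12*w))
U(J, l) = 2*l (U(J, l) = 1*l + l = l + l = 2*l)
1/U(m(-2), A(8)) = 1/(2*(3 + (1/12)/8)) = 1/(2*(3 + (1/12)*(⅛))) = 1/(2*(3 + 1/96)) = 1/(2*(289/96)) = 1/(289/48) = 48/289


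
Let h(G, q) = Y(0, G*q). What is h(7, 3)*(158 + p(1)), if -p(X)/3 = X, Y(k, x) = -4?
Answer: -620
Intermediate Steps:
p(X) = -3*X
h(G, q) = -4
h(7, 3)*(158 + p(1)) = -4*(158 - 3*1) = -4*(158 - 3) = -4*155 = -620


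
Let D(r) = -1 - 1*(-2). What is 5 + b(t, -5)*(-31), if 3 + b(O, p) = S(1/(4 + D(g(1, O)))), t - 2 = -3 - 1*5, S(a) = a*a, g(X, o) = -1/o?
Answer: 2419/25 ≈ 96.760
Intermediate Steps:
D(r) = 1 (D(r) = -1 + 2 = 1)
S(a) = a**2
t = -6 (t = 2 + (-3 - 1*5) = 2 + (-3 - 5) = 2 - 8 = -6)
b(O, p) = -74/25 (b(O, p) = -3 + (1/(4 + 1))**2 = -3 + (1/5)**2 = -3 + 1/25 = -74/25)
5 + b(t, -5)*(-31) = 5 - 74/25*(-31) = 5 + 2294/25 = 2419/25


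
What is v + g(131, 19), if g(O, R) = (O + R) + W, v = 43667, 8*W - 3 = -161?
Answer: 175189/4 ≈ 43797.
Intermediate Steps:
W = -79/4 (W = 3/8 + (1/8)*(-161) = 3/8 - 161/8 = -79/4 ≈ -19.750)
g(O, R) = -79/4 + O + R (g(O, R) = (O + R) - 79/4 = -79/4 + O + R)
v + g(131, 19) = 43667 + (-79/4 + 131 + 19) = 43667 + 521/4 = 175189/4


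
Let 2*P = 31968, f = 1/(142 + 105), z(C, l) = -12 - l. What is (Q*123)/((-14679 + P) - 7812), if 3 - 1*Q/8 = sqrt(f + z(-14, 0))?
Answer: -328/723 + 328*I*sqrt(731861)/535743 ≈ -0.45367 + 0.52376*I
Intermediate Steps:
f = 1/247 ≈ 0.0040486
P = 15984 (P = (1/2)*31968 = 15984)
Q = 24 - 8*I*sqrt(731861)/247 (Q = 24 - 8*sqrt(1/247 + (-12 - 1*0)) = 24 - 8*sqrt(1/247 + (-12 + 0)) = 24 - 8*sqrt(1/247 - 12) = 24 - 8*I*sqrt(731861)/247 ≈ 24.0 - 27.708*I)
(Q*123)/((-14679 + P) - 7812) = ((24 - 8*I*sqrt(731861)/247)*123)/((-14679 + 15984) - 7812) = (2952 - 984*I*sqrt(731861)/247)/(1305 - 7812) = (2952 - 984*I*sqrt(731861)/247)/(-6507) = (2952 - 984*I*sqrt(731861)/247)*(-1/6507) = -328/723 + 328*I*sqrt(731861)/535743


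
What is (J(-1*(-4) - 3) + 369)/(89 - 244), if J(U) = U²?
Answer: -74/31 ≈ -2.3871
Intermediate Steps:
(J(-1*(-4) - 3) + 369)/(89 - 244) = ((-1*(-4) - 3)² + 369)/(89 - 244) = ((4 - 3)² + 369)/(-155) = (1² + 369)*(-1/155) = (1 + 369)*(-1/155) = 370*(-1/155) = -74/31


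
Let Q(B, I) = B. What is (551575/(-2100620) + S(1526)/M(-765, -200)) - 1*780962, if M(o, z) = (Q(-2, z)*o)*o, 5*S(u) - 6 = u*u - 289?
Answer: -320021665769656247/409778446500 ≈ -7.8096e+5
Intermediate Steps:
S(u) = -283/5 + u²/5 (S(u) = 6/5 + (u*u - 289)/5 = 6/5 + (u² - 289)/5 = 6/5 + (-289 + u²)/5 = 6/5 + (-289/5 + u²/5) = -283/5 + u²/5)
M(o, z) = -2*o² (M(o, z) = (-2*o)*o = -2*o²)
(551575/(-2100620) + S(1526)/M(-765, -200)) - 1*780962 = (551575/(-2100620) + (-283/5 + (⅕)*1526²)/((-2*(-765)²))) - 1*780962 = (551575*(-1/2100620) + (-283/5 + (⅕)*2328676)/((-2*585225))) - 780962 = (-110315/420124 + (-283/5 + 2328676/5)/(-1170450)) - 780962 = (-110315/420124 + (2328393/5)*(-1/1170450)) - 780962 = (-110315/420124 - 776131/1950750) - 780962 = -270634123247/409778446500 - 780962 = -320021665769656247/409778446500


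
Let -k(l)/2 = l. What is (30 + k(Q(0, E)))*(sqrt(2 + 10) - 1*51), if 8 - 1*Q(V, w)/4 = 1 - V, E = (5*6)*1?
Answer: 1326 - 52*sqrt(3) ≈ 1235.9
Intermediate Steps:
E = 30 (E = 30*1 = 30)
Q(V, w) = 28 + 4*V (Q(V, w) = 32 - 4*(1 - V) = 32 + (-4 + 4*V) = 28 + 4*V)
k(l) = -2*l
(30 + k(Q(0, E)))*(sqrt(2 + 10) - 1*51) = (30 - 2*(28 + 4*0))*(sqrt(2 + 10) - 1*51) = (30 - 2*(28 + 0))*(sqrt(12) - 51) = (30 - 2*28)*(2*sqrt(3) - 51) = (30 - 56)*(-51 + 2*sqrt(3)) = -26*(-51 + 2*sqrt(3)) = 1326 - 52*sqrt(3)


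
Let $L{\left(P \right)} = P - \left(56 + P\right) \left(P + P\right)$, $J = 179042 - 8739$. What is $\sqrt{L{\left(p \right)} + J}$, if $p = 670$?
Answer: $517 i \sqrt{3} \approx 895.47 i$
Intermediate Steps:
$J = 170303$ ($J = 179042 - 8739 = 170303$)
$L{\left(P \right)} = P - 2 P \left(56 + P\right)$ ($L{\left(P \right)} = P - \left(56 + P\right) 2 P = P - 2 P \left(56 + P\right)$)
$\sqrt{L{\left(p \right)} + J} = \sqrt{\left(-1\right) 670 \left(111 + 2 \cdot 670\right) + 170303} = \sqrt{\left(-1\right) 670 \left(111 + 1340\right) + 170303} = \sqrt{\left(-1\right) 670 \cdot 1451 + 170303} = \sqrt{-972170 + 170303} = \sqrt{-801867} = 517 i \sqrt{3}$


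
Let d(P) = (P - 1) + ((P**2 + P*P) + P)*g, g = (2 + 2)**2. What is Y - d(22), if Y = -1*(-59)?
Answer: -15802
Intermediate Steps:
Y = 59
g = 16 (g = 4**2 = 16)
d(P) = -1 + 17*P + 32*P**2 (d(P) = (P - 1) + ((P**2 + P*P) + P)*16 = (-1 + P) + ((P**2 + P**2) + P)*16 = (-1 + P) + (2*P**2 + P)*16 = (-1 + P) + (P + 2*P**2)*16 = (-1 + P) + (16*P + 32*P**2) = -1 + 17*P + 32*P**2)
Y - d(22) = 59 - (-1 + 17*22 + 32*22**2) = 59 - (-1 + 374 + 32*484) = 59 - (-1 + 374 + 15488) = 59 - 1*15861 = 59 - 15861 = -15802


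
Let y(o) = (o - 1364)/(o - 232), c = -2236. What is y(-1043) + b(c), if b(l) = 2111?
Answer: 2693932/1275 ≈ 2112.9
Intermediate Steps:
y(o) = (-1364 + o)/(-232 + o)
y(-1043) + b(c) = (-1364 - 1043)/(-232 - 1043) + 2111 = -2407/(-1275) + 2111 = -1/1275*(-2407) + 2111 = 2407/1275 + 2111 = 2693932/1275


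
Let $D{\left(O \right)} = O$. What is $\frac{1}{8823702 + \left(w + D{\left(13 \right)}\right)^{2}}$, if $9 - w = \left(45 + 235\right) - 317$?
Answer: $\frac{1}{8827183} \approx 1.1329 \cdot 10^{-7}$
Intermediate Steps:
$w = 46$ ($w = 9 - \left(\left(45 + 235\right) - 317\right) = 9 - \left(280 - 317\right) = 9 - -37 = 9 + 37 = 46$)
$\frac{1}{8823702 + \left(w + D{\left(13 \right)}\right)^{2}} = \frac{1}{8823702 + \left(46 + 13\right)^{2}} = \frac{1}{8823702 + 59^{2}} = \frac{1}{8823702 + 3481} = \frac{1}{8827183}$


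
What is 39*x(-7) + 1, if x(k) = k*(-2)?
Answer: 547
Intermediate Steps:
x(k) = -2*k
39*x(-7) + 1 = 39*(-2*(-7)) + 1 = 39*14 + 1 = 546 + 1 = 547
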